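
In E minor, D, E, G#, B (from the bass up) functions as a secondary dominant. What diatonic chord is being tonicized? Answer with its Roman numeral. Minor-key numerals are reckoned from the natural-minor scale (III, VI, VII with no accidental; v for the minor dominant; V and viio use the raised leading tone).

The chord is a dominant seventh chord on E.
A dominant resolves down a perfect fifth: E → A. In E minor, A is scale degree 4, i.e. iv.

iv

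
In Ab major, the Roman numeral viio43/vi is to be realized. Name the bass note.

The applied chord viio43/vi is rooted on E: E-G-Bb-Db.
The figure 43 means second inversion — the fifth is in the bass.

Bb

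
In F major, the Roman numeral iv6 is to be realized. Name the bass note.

Db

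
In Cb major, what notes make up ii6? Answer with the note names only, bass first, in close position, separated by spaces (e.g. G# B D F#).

In Cb major, the second degree is Db, and the diatonic chord built there is a minor triad.
That chord is spelled Db-Fb-Ab.
The figured bass 6 indicates first inversion, placing the third (Fb) in the bass: Fb-Ab-Db.

Fb Ab Db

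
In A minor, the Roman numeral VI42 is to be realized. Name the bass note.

VI in A minor has root F; the chord is F-A-C-E.
The figure 42 means third inversion — the seventh is in the bass.

E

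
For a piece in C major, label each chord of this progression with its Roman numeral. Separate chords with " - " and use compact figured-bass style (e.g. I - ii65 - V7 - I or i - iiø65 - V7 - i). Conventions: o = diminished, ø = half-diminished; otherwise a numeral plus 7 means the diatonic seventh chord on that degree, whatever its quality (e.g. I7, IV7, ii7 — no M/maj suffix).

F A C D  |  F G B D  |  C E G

F-A-C-D: minor seventh chord on D = scale degree 2 → ii65.
F-G-B-D: root G is the dominant; dominant seventh chord there is V42.
C-E-G has root C, degree 1 in C major, so I.

ii65 - V42 - I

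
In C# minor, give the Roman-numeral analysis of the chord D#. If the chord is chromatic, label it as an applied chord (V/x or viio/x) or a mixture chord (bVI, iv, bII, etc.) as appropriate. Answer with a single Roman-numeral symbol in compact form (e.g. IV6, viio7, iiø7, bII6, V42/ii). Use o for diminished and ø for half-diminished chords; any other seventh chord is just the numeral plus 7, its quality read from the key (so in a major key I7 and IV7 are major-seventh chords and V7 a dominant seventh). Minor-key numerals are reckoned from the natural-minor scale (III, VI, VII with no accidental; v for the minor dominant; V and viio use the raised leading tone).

V/V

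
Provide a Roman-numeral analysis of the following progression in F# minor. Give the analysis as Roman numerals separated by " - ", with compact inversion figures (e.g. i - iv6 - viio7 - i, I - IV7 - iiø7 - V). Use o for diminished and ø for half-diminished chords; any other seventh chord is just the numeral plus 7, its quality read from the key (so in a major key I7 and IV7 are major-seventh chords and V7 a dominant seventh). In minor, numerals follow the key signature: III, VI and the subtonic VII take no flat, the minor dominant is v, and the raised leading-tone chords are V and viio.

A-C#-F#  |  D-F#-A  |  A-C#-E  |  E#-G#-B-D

i6 - VI - III - viio7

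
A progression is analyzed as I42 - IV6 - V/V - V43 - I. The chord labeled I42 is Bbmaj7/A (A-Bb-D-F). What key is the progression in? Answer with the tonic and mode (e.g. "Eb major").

Bb major

The chord Bbmaj7/A is a major seventh chord rooted on Bb; its label is I42.
If Bb is scale degree 1 and the mode makes that degree carry a major seventh chord, the tonic is Bb and the mode is major.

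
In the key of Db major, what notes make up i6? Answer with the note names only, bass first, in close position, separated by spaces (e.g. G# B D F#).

Scale degree 1 in Db major is Db; here the chord built on it is altered to a minor triad. i6 is the minor tonic, borrowed from the parallel minor.
So the chord is Db-Fb-Ab, a minor triad.
With the 6 figure the chord is in first inversion; from the bass Fb upward in close position it reads Fb-Ab-Db.

Fb Ab Db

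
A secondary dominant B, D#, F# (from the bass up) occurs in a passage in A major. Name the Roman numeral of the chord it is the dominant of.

The chord is a major triad on B.
A dominant resolves down a perfect fifth: B → E. In A major, E is scale degree 5, i.e. V.

V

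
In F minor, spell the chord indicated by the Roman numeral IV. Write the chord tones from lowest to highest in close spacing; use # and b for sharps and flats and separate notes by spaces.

Bb D F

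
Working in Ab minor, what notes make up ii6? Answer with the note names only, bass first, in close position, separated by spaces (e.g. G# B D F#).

Db F Bb

ii6 is the minor supertonic, borrowed from the parallel major (the Dorian ii). In Ab minor that root is Bb.
So the chord is Bb-Db-F, a minor triad.
With the 6 figure the chord is in first inversion; from the bass Db upward in close position it reads Db-F-Bb.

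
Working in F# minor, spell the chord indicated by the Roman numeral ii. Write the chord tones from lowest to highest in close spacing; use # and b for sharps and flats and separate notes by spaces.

G# B D#

Scale degree 2 in F# minor is G#; here the chord built on it is altered to a minor triad. ii is the minor supertonic, borrowed from the parallel major (the Dorian ii).
So the chord is G#-B-D#.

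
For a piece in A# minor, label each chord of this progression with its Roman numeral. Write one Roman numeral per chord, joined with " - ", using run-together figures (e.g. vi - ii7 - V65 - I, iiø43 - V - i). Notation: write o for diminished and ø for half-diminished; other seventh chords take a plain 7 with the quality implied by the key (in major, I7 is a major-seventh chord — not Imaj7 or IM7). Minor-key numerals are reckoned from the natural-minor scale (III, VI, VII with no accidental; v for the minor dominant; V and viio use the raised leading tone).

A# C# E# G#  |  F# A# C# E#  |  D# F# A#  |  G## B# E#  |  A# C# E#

i7 - VI7 - iv - V6 - i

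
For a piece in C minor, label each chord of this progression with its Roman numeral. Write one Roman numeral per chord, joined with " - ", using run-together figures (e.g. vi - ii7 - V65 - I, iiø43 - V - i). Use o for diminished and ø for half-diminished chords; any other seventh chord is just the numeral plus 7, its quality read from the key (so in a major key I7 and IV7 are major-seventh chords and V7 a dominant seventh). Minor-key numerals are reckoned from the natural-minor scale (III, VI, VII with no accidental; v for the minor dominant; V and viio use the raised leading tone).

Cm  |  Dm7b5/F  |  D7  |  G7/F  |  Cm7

i - iiø65 - V7/V - V42 - i7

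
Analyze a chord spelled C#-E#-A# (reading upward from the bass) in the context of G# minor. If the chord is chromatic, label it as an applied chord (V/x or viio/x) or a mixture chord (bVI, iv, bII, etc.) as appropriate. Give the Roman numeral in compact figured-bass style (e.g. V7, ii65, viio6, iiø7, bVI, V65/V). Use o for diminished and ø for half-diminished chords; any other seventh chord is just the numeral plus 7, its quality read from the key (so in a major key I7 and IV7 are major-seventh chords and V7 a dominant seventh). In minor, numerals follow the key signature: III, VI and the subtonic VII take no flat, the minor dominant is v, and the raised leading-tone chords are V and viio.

The pitches A#-C#-E# form a minor triad rooted on A#.
A# is the second degree of G# minor. This is the minor supertonic, borrowed from the parallel major (the Dorian ii).
With C# in the bass the chord is in first inversion, so the figured bass is 6.

ii6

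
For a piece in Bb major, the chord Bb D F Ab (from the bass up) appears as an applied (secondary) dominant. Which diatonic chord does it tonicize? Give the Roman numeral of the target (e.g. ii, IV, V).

IV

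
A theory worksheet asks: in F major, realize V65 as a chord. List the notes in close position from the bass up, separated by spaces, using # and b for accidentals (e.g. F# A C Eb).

E G Bb C

The numeral's case and figure indicate a dominant seventh chord. In F major its root, the dominant, is C.
That chord is spelled C-E-G-Bb.
With the 65 figure the chord is in first inversion; from the bass E upward in close position it reads E-G-Bb-C.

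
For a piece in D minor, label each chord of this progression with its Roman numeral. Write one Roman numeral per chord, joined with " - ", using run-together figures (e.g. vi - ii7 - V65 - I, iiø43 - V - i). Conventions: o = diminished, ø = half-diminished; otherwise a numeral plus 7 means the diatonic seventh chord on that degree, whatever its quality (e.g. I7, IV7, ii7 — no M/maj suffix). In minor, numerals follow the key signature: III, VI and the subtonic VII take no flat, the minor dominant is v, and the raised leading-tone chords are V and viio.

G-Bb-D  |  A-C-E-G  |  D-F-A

iv - v7 - i

G-Bb-D: root G is the subdominant; minor triad there is iv.
A-C-E-G: root A is the dominant; minor seventh chord there is v7.
D-F-A: minor triad on D = scale degree 1 → i.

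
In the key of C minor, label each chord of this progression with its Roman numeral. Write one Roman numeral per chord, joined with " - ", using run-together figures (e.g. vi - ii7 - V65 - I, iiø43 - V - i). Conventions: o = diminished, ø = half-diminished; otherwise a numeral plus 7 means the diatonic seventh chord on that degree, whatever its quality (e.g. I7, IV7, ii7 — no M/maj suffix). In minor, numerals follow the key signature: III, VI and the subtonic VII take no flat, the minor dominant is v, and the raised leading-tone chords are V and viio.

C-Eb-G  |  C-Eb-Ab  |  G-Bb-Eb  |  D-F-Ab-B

C-Eb-G has root C, degree 1 in C minor, so i.
C-Eb-Ab: major triad on Ab = scale degree 6 → VI6.
G-Bb-Eb: major triad on Eb = scale degree 3 → III6.
D-F-Ab-B has root B, degree 7 in C minor, so viio65.

i - VI6 - III6 - viio65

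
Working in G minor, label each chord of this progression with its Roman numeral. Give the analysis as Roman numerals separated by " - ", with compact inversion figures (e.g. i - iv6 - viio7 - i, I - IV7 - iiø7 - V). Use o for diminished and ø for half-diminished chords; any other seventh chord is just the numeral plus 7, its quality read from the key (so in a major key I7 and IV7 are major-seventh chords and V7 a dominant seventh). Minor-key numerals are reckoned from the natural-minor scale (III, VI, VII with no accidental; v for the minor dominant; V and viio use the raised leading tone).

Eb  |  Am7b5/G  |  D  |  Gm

Eb has root Eb, degree 6 in G minor, so VI.
Am7b5/G: root A is the supertonic; half-diminished seventh chord there is iiø42.
D: major triad on D = scale degree 5 → V.
Gm: minor triad on G = scale degree 1 → i.

VI - iiø42 - V - i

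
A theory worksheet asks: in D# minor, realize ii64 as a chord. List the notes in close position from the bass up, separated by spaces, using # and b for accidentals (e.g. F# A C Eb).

B# E# G#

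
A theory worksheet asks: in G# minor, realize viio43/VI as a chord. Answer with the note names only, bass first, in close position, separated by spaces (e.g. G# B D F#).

The slash marks an applied leading-tone chord: viio of VI. In G# minor, VI is E, so the leading tone to it is D#, a half step below.
Building a fully diminished seventh chord on D# gives D#-F#-A-C.
The figured bass 43 indicates second inversion, placing the fifth (A) in the bass: A-C-D#-F#.

A C D# F#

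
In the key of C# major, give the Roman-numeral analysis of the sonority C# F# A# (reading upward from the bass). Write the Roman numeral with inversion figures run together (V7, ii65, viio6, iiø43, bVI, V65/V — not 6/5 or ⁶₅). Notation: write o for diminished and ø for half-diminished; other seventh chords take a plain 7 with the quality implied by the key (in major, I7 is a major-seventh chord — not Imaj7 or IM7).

The pitches F#-A#-C# form a major triad rooted on F#.
In C# major, F# is the subdominant; the diatonic major triad there is IV.
With C# in the bass the chord is in second inversion, so the figured bass is 64.

IV64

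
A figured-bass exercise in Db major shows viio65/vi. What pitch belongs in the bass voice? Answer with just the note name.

C

The applied chord viio65/vi is rooted on A: A-C-Eb-Gb.
The figure 65 means first inversion — the third is in the bass.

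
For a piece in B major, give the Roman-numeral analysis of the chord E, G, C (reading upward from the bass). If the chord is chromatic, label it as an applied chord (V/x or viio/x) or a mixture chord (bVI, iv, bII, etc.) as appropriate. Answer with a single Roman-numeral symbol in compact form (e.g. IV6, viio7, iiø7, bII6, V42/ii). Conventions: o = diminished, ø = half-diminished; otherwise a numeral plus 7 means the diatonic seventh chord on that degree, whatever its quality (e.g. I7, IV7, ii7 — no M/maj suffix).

Stacked in thirds the chord is C-E-G: a major triad on C.
C is the lowered second degree of B major (diatonic 2 would be C#). This is the Neapolitan sixth — a major triad on the lowered second degree, here in its customary first inversion.
With E in the bass the chord is in first inversion, so the figured bass is 6.

bII6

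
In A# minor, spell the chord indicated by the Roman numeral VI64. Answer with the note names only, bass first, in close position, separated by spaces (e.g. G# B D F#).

C# F# A#

In A# minor, scale degree 6 is F#, and the diatonic chord built there is a major triad.
Stacking thirds from F# gives F#-A#-C#.
With the 64 figure the chord is in second inversion; from the bass C# upward in close position it reads C#-F#-A#.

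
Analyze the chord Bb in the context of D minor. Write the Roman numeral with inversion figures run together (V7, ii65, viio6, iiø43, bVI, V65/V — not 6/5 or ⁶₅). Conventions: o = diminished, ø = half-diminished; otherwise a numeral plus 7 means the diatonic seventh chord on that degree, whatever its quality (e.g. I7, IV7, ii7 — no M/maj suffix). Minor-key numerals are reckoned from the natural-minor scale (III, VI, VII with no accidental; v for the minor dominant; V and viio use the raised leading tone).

VI

The pitches Bb-D-F form a major triad rooted on Bb.
Bb is scale degree 6 in D minor, and a major triad on that degree is written VI.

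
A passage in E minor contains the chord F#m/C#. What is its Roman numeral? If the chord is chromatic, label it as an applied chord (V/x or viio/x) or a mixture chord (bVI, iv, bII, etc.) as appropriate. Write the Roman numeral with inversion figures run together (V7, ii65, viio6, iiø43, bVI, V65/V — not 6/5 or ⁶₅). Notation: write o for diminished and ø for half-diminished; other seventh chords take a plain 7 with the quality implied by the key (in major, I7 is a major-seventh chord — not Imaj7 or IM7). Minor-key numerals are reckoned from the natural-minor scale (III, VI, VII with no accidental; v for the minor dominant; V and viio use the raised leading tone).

ii64

Stacked in thirds the chord is F#-A-C#: a minor triad on F#.
F# is the second degree of E minor. This is the minor supertonic, borrowed from the parallel major (the Dorian ii).
With C# in the bass the chord is in second inversion, so the figured bass is 64.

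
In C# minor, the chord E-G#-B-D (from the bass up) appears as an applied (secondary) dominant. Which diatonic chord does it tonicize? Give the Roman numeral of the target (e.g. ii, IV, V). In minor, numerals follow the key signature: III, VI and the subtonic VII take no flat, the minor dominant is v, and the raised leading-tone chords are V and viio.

VI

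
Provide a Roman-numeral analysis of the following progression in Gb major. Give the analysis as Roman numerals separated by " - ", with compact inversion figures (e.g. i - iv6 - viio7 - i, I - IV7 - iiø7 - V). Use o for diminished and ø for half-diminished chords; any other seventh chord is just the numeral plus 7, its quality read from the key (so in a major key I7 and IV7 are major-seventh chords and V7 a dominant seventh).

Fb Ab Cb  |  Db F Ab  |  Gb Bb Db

bVII - V - I

Fb-Ab-Cb: major triad on Fb — chromatic; bVII (borrowed from the parallel minor).
Db-F-Ab has root Db, degree 5 in Gb major, so V.
Gb-Bb-Db has root Gb, degree 1 in Gb major, so I.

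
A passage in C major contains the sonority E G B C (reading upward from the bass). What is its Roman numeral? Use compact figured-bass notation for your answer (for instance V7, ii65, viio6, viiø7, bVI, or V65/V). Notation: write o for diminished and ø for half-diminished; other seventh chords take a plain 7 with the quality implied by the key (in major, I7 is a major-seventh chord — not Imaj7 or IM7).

Stacked in thirds the chord is C-E-G-B: a major seventh chord on C.
C is scale degree 1 in C major, and a major seventh chord on that degree is written I7.
With E in the bass the chord is in first inversion, so the figured bass is 65.

I65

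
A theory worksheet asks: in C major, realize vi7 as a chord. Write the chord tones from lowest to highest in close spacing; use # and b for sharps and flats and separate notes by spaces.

The numeral's case and figure indicate a minor seventh chord. In C major its root, the submediant, is A.
Stacking thirds from A gives A-C-E-G.

A C E G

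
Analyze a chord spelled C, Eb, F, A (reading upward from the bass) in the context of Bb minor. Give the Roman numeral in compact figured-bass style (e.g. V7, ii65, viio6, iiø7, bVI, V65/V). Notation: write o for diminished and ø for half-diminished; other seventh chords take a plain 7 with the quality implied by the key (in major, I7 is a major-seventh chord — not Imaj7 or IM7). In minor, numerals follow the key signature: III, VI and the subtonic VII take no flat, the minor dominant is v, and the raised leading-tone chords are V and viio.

V43

Stacked in thirds the chord is F-A-C-Eb: a dominant seventh chord on F.
In Bb minor, F is the dominant; the diatonic dominant seventh chord there is V7.
With C in the bass the chord is in second inversion, so the figured bass is 43.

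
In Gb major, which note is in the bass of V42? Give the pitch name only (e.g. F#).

V in Gb major has root Db; the chord is Db-F-Ab-Cb.
The figure 42 means third inversion — the seventh is in the bass.

Cb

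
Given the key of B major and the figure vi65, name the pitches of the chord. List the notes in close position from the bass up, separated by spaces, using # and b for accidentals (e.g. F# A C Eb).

In B major, the submediant is G#, and the diatonic chord built there is a minor seventh chord.
Stacking thirds from G# gives G#-B-D#-F#.
The figured bass 65 indicates first inversion, placing the third (B) in the bass: B-D#-F#-G#.

B D# F# G#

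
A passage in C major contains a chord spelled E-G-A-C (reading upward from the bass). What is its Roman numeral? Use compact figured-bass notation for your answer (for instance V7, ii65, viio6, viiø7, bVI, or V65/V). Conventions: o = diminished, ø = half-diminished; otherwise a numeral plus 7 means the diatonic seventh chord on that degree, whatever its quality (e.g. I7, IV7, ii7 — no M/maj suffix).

vi43

Stacked in thirds the chord is A-C-E-G: a minor seventh chord on A.
In C major, A is the submediant; the diatonic minor seventh chord there is vi7.
With E in the bass the chord is in second inversion, so the figured bass is 43.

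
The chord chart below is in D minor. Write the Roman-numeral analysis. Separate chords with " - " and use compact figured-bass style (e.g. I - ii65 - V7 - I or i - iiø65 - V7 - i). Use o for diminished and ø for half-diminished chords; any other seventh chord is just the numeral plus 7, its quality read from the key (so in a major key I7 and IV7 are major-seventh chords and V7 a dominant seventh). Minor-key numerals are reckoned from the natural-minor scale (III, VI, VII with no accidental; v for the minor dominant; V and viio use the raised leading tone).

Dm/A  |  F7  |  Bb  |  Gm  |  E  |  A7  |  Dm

Dm/A: minor triad on D = scale degree 1 → i64.
F7 is the secondary dominant of VI (dominant seventh chord on F): V7/VI.
Bb: root Bb is the submediant; major triad there is VI.
Gm has root G, degree 4 in D minor, so iv.
E is the secondary dominant of V (major triad on E): V/V.
A7: dominant seventh chord on A = scale degree 5 → V7.
Dm has root D, degree 1 in D minor, so i.

i64 - V7/VI - VI - iv - V/V - V7 - i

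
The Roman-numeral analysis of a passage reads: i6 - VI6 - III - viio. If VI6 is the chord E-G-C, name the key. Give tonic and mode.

E minor

The chord C/E is a major triad rooted on C; its label is VI6.
Counting down 5 scale steps from C places the tonic on E; a major triad on degree 6 is diatonic only in minor.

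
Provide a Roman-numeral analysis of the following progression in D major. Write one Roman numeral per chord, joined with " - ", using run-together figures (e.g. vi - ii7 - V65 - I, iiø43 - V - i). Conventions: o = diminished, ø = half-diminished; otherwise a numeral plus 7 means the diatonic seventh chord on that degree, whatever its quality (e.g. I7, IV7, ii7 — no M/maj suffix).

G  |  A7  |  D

G: root G is the subdominant; major triad there is IV.
A7: root A is the dominant; dominant seventh chord there is V7.
D has root D, degree 1 in D major, so I.

IV - V7 - I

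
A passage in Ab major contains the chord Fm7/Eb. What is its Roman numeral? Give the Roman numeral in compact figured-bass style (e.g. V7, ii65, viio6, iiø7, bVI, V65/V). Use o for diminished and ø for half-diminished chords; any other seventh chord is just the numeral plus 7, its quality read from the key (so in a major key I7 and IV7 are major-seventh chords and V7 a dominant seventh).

Stacked in thirds the chord is F-Ab-C-Eb: a minor seventh chord on F.
In Ab major, F is the submediant; the diatonic minor seventh chord there is vi7.
With Eb in the bass the chord is in third inversion, so the figured bass is 42.

vi42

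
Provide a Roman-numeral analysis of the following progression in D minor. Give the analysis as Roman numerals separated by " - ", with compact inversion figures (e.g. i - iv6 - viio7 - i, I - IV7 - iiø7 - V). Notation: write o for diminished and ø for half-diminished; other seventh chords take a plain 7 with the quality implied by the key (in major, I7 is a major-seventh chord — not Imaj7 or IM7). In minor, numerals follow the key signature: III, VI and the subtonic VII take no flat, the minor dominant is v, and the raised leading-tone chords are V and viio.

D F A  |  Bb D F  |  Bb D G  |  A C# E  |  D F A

i - VI - iv6 - V - i

D-F-A: root D is the tonic; minor triad there is i.
Bb-D-F has root Bb, degree 6 in D minor, so VI.
Bb-D-G: root G is the subdominant; minor triad there is iv6.
A-C#-E: major triad on A = scale degree 5 → V.
D-F-A: root D is the tonic; minor triad there is i.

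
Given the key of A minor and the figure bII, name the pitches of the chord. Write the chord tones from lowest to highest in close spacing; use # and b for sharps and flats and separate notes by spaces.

Scale degree 2 in A minor is B; lowering it a half step gives Bb. bII is the Neapolitan chord — a major triad on the lowered second degree.
So the chord is Bb-D-F, a major triad.

Bb D F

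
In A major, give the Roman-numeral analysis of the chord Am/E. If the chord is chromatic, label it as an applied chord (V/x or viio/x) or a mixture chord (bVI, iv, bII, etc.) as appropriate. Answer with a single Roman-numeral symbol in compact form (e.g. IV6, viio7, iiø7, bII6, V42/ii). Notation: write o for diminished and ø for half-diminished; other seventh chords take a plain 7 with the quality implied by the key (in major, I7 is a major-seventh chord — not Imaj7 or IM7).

Stacked in thirds the chord is A-C-E: a minor triad on A.
A is the first degree of A major. This is the minor tonic, borrowed from the parallel minor.
With E in the bass the chord is in second inversion, so the figured bass is 64.

i64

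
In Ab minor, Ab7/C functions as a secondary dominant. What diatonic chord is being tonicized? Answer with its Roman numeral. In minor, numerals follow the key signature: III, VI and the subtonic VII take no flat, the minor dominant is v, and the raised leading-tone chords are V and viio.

The chord is a dominant seventh chord on Ab.
A dominant resolves down a perfect fifth: Ab → Db. In Ab minor, Db is scale degree 4, i.e. iv.

iv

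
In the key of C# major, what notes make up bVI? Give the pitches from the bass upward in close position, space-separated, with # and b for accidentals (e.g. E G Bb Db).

Scale degree 6 in C# major is A#; lowering it a half step gives A. bVI is a major triad on the lowered sixth degree, borrowed from the parallel minor.
So the chord is A-C#-E.

A C# E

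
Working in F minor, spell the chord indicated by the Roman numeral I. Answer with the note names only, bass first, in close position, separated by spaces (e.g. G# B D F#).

I is the major tonic (Picardy third), borrowed from the parallel major. In F minor that root is F.
So the chord is F-A-C.

F A C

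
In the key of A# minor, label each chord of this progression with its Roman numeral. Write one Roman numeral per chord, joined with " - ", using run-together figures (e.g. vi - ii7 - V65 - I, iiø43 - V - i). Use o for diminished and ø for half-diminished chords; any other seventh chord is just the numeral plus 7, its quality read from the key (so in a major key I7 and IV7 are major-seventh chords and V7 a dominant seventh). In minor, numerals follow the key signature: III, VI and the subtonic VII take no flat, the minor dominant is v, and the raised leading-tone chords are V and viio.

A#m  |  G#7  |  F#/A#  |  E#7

i - VII7 - VI6 - V7

A#m: root A# is the tonic; minor triad there is i.
G#7 has root G#, degree 7 in A# minor, so VII7.
F#/A# has root F#, degree 6 in A# minor, so VI6.
E#7 has root E#, degree 5 in A# minor, so V7.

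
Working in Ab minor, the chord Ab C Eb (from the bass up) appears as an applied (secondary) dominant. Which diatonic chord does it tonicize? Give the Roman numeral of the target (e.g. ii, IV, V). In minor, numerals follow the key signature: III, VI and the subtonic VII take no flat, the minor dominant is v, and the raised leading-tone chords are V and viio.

iv

The chord is a major triad on Ab.
A dominant resolves down a perfect fifth: Ab → Db. In Ab minor, Db is scale degree 4, i.e. iv.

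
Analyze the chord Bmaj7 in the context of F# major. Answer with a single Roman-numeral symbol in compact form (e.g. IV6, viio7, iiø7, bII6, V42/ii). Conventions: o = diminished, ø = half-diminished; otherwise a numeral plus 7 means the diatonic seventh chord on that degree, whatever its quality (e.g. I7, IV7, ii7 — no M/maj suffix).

Stacked in thirds the chord is B-D#-F#-A#: a major seventh chord on B.
In F# major, B is the subdominant; the diatonic major seventh chord there is IV7.

IV7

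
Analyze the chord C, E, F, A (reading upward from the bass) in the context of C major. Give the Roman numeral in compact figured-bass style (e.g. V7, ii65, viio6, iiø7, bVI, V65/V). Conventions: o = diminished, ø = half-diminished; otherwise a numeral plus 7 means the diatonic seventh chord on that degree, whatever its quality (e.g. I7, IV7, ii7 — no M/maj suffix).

Stacked in thirds the chord is F-A-C-E: a major seventh chord on F.
In C major, F is the subdominant; the diatonic major seventh chord there is IV7.
With C in the bass the chord is in second inversion, so the figured bass is 43.

IV43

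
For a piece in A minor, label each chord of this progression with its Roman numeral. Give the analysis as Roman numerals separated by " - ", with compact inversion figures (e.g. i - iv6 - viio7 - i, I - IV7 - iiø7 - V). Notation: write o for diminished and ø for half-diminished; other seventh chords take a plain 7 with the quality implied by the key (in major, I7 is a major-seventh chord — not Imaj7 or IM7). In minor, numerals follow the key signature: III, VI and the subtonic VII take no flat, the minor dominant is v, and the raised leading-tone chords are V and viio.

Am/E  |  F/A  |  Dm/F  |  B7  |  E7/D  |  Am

i64 - VI6 - iv6 - V7/V - V42 - i

Am/E: minor triad on A = scale degree 1 → i64.
F/A: root F is the submediant; major triad there is VI6.
Dm/F: root D is the subdominant; minor triad there is iv6.
B7 is the secondary dominant of V (dominant seventh chord on B): V7/V.
E7/D: root E is the dominant; dominant seventh chord there is V42.
Am has root A, degree 1 in A minor, so i.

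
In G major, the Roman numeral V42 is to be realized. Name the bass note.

C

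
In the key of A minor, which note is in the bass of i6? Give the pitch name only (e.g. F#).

C

i in A minor has root A; the chord is A-C-E.
The figure 6 means first inversion — the third is in the bass.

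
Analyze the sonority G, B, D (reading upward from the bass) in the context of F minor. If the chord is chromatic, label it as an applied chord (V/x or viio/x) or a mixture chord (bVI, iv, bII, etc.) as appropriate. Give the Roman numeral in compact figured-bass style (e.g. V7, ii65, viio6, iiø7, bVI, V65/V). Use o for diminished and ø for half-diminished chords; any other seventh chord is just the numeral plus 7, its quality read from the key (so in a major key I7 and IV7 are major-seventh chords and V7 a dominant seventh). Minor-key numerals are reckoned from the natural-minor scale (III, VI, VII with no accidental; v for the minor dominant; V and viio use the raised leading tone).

Stacked in thirds the chord is G-B-D: a major triad on G.
G is not a diatonic chord root with this quality in F minor, but it lies a perfect fifth above C (V), so the chord functions as an applied dominant of V.

V/V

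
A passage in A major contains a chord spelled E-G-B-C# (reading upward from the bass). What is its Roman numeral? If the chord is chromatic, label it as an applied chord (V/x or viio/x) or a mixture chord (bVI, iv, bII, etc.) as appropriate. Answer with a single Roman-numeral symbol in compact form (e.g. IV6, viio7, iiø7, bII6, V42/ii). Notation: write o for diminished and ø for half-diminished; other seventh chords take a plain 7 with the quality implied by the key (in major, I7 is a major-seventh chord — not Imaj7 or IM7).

The pitches C#-E-G-B form a half-diminished seventh chord rooted on C#.
C# sits a half step below D (IV in A major); a diminished chord there is the applied leading-tone chord of IV.
With E in the bass the chord is in first inversion, so the figured bass is 65.

viiø65/IV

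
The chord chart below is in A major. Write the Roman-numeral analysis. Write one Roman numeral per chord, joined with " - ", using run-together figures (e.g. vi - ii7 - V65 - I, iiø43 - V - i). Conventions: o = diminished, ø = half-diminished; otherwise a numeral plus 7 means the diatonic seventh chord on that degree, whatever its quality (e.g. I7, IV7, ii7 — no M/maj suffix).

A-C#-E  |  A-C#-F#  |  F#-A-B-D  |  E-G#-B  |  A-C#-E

I - vi6 - ii43 - V - I

A-C#-E has root A, degree 1 in A major, so I.
A-C#-F#: root F# is the submediant; minor triad there is vi6.
F#-A-B-D: root B is the supertonic; minor seventh chord there is ii43.
E-G#-B: major triad on E = scale degree 5 → V.
A-C#-E: root A is the tonic; major triad there is I.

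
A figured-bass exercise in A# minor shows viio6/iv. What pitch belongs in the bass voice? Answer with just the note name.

The applied chord viio6/iv is rooted on C##: C##-E#-G#.
The figure 6 means first inversion — the third is in the bass.

E#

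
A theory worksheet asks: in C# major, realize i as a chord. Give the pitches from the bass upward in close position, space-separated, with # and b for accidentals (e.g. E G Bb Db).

C# E G#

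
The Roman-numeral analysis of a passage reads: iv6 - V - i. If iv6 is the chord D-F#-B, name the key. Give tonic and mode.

F# minor

The chord Bm/D is a minor triad rooted on B; its label is iv6.
iv6 on B implies B is the subdominant; that puts the tonic at F#, and the lowercase numeral fits minor mode.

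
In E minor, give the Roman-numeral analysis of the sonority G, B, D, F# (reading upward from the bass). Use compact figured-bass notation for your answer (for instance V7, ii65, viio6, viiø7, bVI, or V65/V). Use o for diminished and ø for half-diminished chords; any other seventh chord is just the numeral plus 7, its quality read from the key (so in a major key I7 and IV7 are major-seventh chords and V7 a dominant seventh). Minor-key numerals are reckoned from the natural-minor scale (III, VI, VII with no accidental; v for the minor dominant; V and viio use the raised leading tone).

Stacked in thirds the chord is G-B-D-F#: a major seventh chord on G.
G is scale degree 3 in E minor, and a major seventh chord on that degree is written III7.

III7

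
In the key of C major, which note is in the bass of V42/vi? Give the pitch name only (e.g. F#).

The applied chord V42/vi is rooted on E: E-G#-B-D.
The figure 42 means third inversion — the seventh is in the bass.

D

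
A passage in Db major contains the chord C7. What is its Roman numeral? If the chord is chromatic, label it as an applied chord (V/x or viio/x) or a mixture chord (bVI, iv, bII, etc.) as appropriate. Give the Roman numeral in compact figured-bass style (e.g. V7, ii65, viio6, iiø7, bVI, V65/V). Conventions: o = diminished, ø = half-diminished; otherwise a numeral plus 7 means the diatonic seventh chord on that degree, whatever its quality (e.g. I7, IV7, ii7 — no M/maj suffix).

V7/iii

Stacked in thirds the chord is C-E-G-Bb: a dominant seventh chord on C.
C is not a diatonic chord root with this quality in Db major, but it lies a perfect fifth above F (iii), so the chord functions as an applied dominant of iii.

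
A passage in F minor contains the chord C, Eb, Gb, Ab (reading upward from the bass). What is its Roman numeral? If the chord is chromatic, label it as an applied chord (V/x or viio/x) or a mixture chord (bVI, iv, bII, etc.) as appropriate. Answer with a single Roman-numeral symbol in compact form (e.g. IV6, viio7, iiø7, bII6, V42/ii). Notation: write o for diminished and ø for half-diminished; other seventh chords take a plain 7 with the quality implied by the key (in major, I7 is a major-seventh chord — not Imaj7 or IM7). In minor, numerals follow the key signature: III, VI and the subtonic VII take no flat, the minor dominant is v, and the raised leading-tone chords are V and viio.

The pitches Ab-C-Eb-Gb form a dominant seventh chord rooted on Ab.
Ab is not a diatonic chord root with this quality in F minor, but it lies a perfect fifth above Db (VI), so the chord functions as an applied dominant of VI.
With C in the bass the chord is in first inversion, so the figured bass is 65.

V65/VI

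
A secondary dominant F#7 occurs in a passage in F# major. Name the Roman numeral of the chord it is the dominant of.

IV

The chord is a dominant seventh chord on F#.
A dominant resolves down a perfect fifth: F# → B. In F# major, B is scale degree 4, i.e. IV.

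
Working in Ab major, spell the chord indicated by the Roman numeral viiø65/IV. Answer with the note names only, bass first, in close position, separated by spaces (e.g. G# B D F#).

The slash marks an applied leading-tone chord: viio of IV. In Ab major, IV is Db, so the leading tone to it is C, a half step below.
Building a half-diminished seventh chord on C gives C-Eb-Gb-Bb.
With the 65 figure the chord is in first inversion; from the bass Eb upward in close position it reads Eb-Gb-Bb-C.

Eb Gb Bb C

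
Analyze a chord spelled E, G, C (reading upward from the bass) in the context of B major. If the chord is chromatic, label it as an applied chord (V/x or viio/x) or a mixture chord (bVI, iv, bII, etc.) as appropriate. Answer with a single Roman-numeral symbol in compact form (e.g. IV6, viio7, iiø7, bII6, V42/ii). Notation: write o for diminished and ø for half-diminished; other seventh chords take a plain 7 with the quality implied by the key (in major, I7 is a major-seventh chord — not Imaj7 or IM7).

The pitches C-E-G form a major triad rooted on C.
C is the lowered second degree of B major (diatonic 2 would be C#). This is the Neapolitan sixth — a major triad on the lowered second degree, here in its customary first inversion.
With E in the bass the chord is in first inversion, so the figured bass is 6.

bII6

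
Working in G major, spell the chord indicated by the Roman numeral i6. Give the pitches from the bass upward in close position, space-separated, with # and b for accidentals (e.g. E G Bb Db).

i6 is the minor tonic, borrowed from the parallel minor. In G major that root is G.
So the chord is G-Bb-D.
With the 6 figure the chord is in first inversion; from the bass Bb upward in close position it reads Bb-D-G.

Bb D G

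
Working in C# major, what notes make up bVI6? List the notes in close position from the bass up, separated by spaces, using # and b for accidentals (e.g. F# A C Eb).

C# E A

bVI6 is a major triad on the lowered sixth degree, borrowed from the parallel minor. In C# major that root is A.
So the chord is A-C#-E.
The figured bass 6 indicates first inversion, placing the third (C#) in the bass: C#-E-A.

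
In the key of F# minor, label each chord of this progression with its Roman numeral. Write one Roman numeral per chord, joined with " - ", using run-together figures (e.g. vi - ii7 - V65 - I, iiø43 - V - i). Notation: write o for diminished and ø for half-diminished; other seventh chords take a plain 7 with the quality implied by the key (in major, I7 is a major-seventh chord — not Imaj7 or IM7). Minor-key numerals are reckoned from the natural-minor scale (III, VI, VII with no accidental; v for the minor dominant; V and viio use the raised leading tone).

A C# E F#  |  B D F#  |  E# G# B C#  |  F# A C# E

i65 - iv - V65 - i7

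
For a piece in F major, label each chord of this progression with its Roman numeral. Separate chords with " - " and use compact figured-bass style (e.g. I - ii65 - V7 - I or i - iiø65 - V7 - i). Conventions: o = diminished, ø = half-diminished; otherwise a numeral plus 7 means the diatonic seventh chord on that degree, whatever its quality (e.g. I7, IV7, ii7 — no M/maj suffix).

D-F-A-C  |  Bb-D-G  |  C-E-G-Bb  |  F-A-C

D-F-A-C: minor seventh chord on D = scale degree 6 → vi7.
Bb-D-G: minor triad on G = scale degree 2 → ii6.
C-E-G-Bb: root C is the dominant; dominant seventh chord there is V7.
F-A-C: major triad on F = scale degree 1 → I.

vi7 - ii6 - V7 - I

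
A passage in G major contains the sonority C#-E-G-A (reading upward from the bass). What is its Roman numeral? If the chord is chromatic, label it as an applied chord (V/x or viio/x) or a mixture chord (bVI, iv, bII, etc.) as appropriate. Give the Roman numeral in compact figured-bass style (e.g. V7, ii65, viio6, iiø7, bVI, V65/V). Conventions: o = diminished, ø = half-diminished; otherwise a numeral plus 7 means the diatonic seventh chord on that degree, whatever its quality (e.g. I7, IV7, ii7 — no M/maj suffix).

V65/V

Stacked in thirds the chord is A-C#-E-G: a dominant seventh chord on A.
A is not a diatonic chord root with this quality in G major, but it lies a perfect fifth above D (V), so the chord functions as an applied dominant of V.
With C# in the bass the chord is in first inversion, so the figured bass is 65.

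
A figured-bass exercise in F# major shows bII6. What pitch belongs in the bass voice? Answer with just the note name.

B

bII in F# major has root G; the chord is G-B-D.
The figure 6 means first inversion — the third is in the bass.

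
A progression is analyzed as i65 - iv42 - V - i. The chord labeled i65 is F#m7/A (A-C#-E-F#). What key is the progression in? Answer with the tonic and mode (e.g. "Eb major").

F# minor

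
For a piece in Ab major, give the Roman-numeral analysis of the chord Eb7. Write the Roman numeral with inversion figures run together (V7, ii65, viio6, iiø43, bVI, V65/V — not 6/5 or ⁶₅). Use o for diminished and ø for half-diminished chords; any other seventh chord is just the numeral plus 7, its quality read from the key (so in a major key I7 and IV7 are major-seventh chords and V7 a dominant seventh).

The pitches Eb-G-Bb-Db form a dominant seventh chord rooted on Eb.
In Ab major, Eb is the dominant; the diatonic dominant seventh chord there is V7.

V7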